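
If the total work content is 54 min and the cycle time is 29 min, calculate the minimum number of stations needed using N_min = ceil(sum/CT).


Formula: N_min = ceil(Sum of Task Times / Cycle Time)
N_min = ceil(54 min / 29 min) = ceil(1.8621)
N_min = 2 stations

2


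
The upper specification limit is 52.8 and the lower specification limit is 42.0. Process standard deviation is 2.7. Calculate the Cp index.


Cp = (52.8 - 42.0) / (6 * 2.7)

0.67


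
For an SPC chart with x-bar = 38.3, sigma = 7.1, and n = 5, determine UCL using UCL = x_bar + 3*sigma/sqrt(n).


UCL = 38.3 + 3 * 7.1 / sqrt(5)

47.83


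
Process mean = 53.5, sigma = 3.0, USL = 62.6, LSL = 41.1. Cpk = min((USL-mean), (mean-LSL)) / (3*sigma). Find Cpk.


Cpu = (62.6 - 53.5) / (3 * 3.0) = 1.01
Cpl = (53.5 - 41.1) / (3 * 3.0) = 1.38
Cpk = min(1.01, 1.38) = 1.01

1.01


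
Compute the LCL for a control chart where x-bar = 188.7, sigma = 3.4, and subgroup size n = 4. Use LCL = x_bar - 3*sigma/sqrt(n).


LCL = 188.7 - 3 * 3.4 / sqrt(4)

183.6


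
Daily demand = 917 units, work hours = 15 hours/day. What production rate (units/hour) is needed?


Formula: Production Rate = Daily Demand / Available Hours
Rate = 917 units/day / 15 hours/day
Rate = 61.1 units/hour

61.1 units/hour


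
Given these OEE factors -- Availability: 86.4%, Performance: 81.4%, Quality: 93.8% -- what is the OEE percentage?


Formula: OEE = Availability * Performance * Quality / 10000
A * P = 86.4% * 81.4% / 100 = 70.33%
OEE = 70.33% * 93.8% / 100 = 66.0%

66.0%


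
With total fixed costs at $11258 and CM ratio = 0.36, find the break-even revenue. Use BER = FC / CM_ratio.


Formula: BER = Fixed Costs / Contribution Margin Ratio
BER = $11258 / 0.36
BER = $31272.22 (to the nearest cent)

$31272.22


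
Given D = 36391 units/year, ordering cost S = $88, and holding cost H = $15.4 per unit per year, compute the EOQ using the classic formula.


Formula: EOQ = sqrt(2 * D * S / H)
Numerator: 2 * 36391 * 88 = 6404816
2DS/H = 6404816 / 15.4 = 415897.1
EOQ = sqrt(415897.1) = 644.9 units

644.9 units


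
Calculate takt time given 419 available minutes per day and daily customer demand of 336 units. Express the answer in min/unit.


Formula: Takt Time = Available Production Time / Customer Demand
Takt = 419 min/day / 336 units/day
Takt = 1.25 min/unit

1.25 min/unit


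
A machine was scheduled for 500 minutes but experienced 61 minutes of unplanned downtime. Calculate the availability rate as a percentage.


Formula: Availability = (Planned Time - Downtime) / Planned Time * 100
Uptime = 500 - 61 = 439 min
Availability = 439 / 500 * 100 = 87.8%

87.8%


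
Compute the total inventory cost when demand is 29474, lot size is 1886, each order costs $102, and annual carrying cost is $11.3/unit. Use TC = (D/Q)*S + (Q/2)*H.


TC = 29474/1886 * 102 + 1886/2 * 11.3

$12249.93


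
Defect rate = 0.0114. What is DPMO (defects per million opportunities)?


DPMO = defect_rate * 1000000 = 0.0114 * 1000000

11400


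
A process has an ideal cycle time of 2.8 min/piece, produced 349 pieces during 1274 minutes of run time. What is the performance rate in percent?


Formula: Performance = (Ideal CT * Total Count) / Run Time * 100
Ideal output time = 2.8 * 349 = 977.2 min
Performance = 977.2 / 1274 * 100 = 76.7%

76.7%


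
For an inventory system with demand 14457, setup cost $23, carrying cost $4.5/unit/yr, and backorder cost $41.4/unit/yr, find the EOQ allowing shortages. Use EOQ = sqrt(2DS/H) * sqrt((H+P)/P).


Formula: EOQ* = sqrt(2DS/H) * sqrt((H+P)/P)
Base EOQ = sqrt(2*14457*23/4.5) = 384.43 units
Correction = sqrt((4.5+41.4)/41.4) = 1.05295
EOQ* = 384.43 * 1.05295 = 404.8 units

404.8 units


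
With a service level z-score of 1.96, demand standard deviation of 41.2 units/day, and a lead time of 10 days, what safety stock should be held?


Formula: SS = z * sigma_d * sqrt(LT)
sqrt(LT) = sqrt(10) = 3.1623
SS = 1.96 * 41.2 * 3.1623
SS = 255.4 units

255.4 units


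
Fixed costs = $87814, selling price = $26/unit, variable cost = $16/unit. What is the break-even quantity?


Formula: BEQ = Fixed Costs / (Price - Variable Cost)
Contribution margin = $26 - $16 = $10/unit
BEQ = ceil($87814 / $10/unit) = ceil(8781.4) = 8782 units

8782 units


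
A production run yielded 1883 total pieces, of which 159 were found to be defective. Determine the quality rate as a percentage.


Formula: Quality Rate = Good Pieces / Total Pieces * 100
Good pieces = 1883 - 159 = 1724
QR = 1724 / 1883 * 100 = 91.6%

91.6%


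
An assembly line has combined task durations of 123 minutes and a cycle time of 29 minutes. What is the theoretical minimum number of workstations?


Formula: N_min = ceil(Sum of Task Times / Cycle Time)
N_min = ceil(123 min / 29 min) = ceil(4.2414)
N_min = 5 stations

5


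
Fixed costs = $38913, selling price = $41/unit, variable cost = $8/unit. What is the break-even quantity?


Formula: BEQ = Fixed Costs / (Price - Variable Cost)
Contribution margin = $41 - $8 = $33/unit
BEQ = ceil($38913 / $33/unit) = ceil(1179.18) = 1180 units

1180 units


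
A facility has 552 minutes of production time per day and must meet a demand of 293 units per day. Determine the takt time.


Formula: Takt Time = Available Production Time / Customer Demand
Takt = 552 min/day / 293 units/day
Takt = 1.88 min/unit

1.88 min/unit


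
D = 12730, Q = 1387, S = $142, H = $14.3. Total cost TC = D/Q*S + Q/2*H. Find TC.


TC = 12730/1387 * 142 + 1387/2 * 14.3

$11220.34


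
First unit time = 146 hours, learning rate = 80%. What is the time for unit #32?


Formula: T_n = T_1 * (learning_rate)^(log2(n)) where learning_rate = rate/100
Doublings = log2(32) = 5
T_n = 146 * 0.8^5
T_n = 146 * 0.3277 = 47.8 hours

47.8 hours


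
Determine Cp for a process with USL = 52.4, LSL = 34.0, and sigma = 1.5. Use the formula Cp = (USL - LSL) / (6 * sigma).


Cp = (52.4 - 34.0) / (6 * 1.5)

2.04


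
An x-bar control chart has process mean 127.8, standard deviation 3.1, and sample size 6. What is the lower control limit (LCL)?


LCL = 127.8 - 3 * 3.1 / sqrt(6)

124.0


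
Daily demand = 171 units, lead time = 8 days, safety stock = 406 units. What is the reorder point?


Formula: ROP = (Daily Demand * Lead Time) + Safety Stock
Demand during lead time = 171 * 8 = 1368 units
ROP = 1368 + 406 = 1774 units

1774 units


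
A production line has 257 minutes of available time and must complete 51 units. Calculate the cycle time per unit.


Formula: CT = Available Time / Number of Units
CT = 257 min / 51 units
CT = 5.04 min/unit

5.04 min/unit


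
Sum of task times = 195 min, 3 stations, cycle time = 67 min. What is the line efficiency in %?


Formula: Efficiency = Sum of Task Times / (N_stations * CT) * 100
Total station capacity = 3 stations * 67 min = 201 min
Efficiency = 195 / 201 * 100 = 97.0%

97.0%


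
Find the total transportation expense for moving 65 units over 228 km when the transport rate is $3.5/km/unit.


TC = dist * cost * units = 228 * 3.5 * 65 = $51870.00

$51870.00


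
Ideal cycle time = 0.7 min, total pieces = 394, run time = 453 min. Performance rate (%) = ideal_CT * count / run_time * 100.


Formula: Performance = (Ideal CT * Total Count) / Run Time * 100
Ideal output time = 0.7 * 394 = 275.8 min
Performance = 275.8 / 453 * 100 = 60.9%

60.9%


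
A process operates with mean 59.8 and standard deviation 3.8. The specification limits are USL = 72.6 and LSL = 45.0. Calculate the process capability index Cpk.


Cpu = (72.6 - 59.8) / (3 * 3.8) = 1.12
Cpl = (59.8 - 45.0) / (3 * 3.8) = 1.3
Cpk = min(1.12, 1.3) = 1.12

1.12


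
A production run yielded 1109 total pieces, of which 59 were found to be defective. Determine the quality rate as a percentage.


Formula: Quality Rate = Good Pieces / Total Pieces * 100
Good pieces = 1109 - 59 = 1050
QR = 1050 / 1109 * 100 = 94.7%

94.7%


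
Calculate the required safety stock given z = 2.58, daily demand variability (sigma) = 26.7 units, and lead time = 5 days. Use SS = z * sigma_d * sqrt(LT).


Formula: SS = z * sigma_d * sqrt(LT)
sqrt(LT) = sqrt(5) = 2.2361
SS = 2.58 * 26.7 * 2.2361
SS = 154.0 units

154.0 units


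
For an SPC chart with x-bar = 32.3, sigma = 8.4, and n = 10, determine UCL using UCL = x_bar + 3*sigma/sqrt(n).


UCL = 32.3 + 3 * 8.4 / sqrt(10)

40.27


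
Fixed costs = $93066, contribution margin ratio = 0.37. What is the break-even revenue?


Formula: BER = Fixed Costs / Contribution Margin Ratio
BER = $93066 / 0.37
BER = $251529.73 (to the nearest cent)

$251529.73


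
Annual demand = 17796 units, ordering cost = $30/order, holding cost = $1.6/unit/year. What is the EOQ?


Formula: EOQ = sqrt(2 * D * S / H)
Numerator: 2 * 17796 * 30 = 1067760
2DS/H = 1067760 / 1.6 = 667350.0
EOQ = sqrt(667350.0) = 816.9 units

816.9 units


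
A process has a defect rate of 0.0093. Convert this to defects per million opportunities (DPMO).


DPMO = defect_rate * 1000000 = 0.0093 * 1000000

9300


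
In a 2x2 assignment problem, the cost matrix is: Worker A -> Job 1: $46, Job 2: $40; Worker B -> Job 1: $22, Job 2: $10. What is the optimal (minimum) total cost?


Option 1: A->1 + B->2 = $46 + $10 = $56
Option 2: A->2 + B->1 = $40 + $22 = $62
Min cost = min($56, $62) = $56

$56


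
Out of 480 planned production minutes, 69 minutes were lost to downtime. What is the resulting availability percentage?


Formula: Availability = (Planned Time - Downtime) / Planned Time * 100
Uptime = 480 - 69 = 411 min
Availability = 411 / 480 * 100 = 85.6%

85.6%


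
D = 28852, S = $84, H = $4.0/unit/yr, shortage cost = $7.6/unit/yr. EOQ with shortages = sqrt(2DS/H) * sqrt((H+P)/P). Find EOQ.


Formula: EOQ* = sqrt(2DS/H) * sqrt((H+P)/P)
Base EOQ = sqrt(2*28852*84/4.0) = 1100.81 units
Correction = sqrt((4.0+7.6)/7.6) = 1.23544
EOQ* = 1100.81 * 1.23544 = 1360.0 units

1360.0 units


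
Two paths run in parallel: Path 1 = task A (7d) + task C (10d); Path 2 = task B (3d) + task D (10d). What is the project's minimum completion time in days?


Path 1 = 7 + 10 = 17 days
Path 2 = 3 + 10 = 13 days
Duration = max(17, 13) = 17 days

17 days


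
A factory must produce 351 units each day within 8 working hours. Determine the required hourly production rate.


Formula: Production Rate = Daily Demand / Available Hours
Rate = 351 units/day / 8 hours/day
Rate = 43.9 units/hour

43.9 units/hour


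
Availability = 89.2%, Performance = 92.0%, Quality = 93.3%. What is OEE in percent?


Formula: OEE = Availability * Performance * Quality / 10000
A * P = 89.2% * 92.0% / 100 = 82.06%
OEE = 82.06% * 93.3% / 100 = 76.6%

76.6%


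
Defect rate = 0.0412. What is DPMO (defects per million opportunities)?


DPMO = defect_rate * 1000000 = 0.0412 * 1000000

41200


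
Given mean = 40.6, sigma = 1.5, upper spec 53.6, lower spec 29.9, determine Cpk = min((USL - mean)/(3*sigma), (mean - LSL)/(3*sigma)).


Cpu = (53.6 - 40.6) / (3 * 1.5) = 2.89
Cpl = (40.6 - 29.9) / (3 * 1.5) = 2.38
Cpk = min(2.89, 2.38) = 2.38

2.38


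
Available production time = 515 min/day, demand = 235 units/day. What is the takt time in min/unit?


Formula: Takt Time = Available Production Time / Customer Demand
Takt = 515 min/day / 235 units/day
Takt = 2.19 min/unit

2.19 min/unit


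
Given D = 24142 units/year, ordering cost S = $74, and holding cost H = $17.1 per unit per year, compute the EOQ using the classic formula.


Formula: EOQ = sqrt(2 * D * S / H)
Numerator: 2 * 24142 * 74 = 3573016
2DS/H = 3573016 / 17.1 = 208948.3
EOQ = sqrt(208948.3) = 457.1 units

457.1 units


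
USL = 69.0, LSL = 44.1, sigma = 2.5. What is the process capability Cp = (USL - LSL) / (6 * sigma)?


Cp = (69.0 - 44.1) / (6 * 2.5)

1.66


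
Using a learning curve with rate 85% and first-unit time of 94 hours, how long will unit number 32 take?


Formula: T_n = T_1 * (learning_rate)^(log2(n)) where learning_rate = rate/100
Doublings = log2(32) = 5
T_n = 94 * 0.85^5
T_n = 94 * 0.4437 = 41.7 hours

41.7 hours


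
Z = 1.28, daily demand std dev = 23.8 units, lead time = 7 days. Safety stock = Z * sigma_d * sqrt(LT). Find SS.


Formula: SS = z * sigma_d * sqrt(LT)
sqrt(LT) = sqrt(7) = 2.6458
SS = 1.28 * 23.8 * 2.6458
SS = 80.6 units

80.6 units


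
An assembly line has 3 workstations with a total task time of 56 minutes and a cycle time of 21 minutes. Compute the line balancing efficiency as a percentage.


Formula: Efficiency = Sum of Task Times / (N_stations * CT) * 100
Total station capacity = 3 stations * 21 min = 63 min
Efficiency = 56 / 63 * 100 = 88.9%

88.9%


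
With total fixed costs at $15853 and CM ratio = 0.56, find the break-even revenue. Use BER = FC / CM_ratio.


Formula: BER = Fixed Costs / Contribution Margin Ratio
BER = $15853 / 0.56
BER = $28308.93 (to the nearest cent)

$28308.93


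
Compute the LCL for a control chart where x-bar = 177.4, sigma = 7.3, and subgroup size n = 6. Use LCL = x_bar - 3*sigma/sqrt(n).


LCL = 177.4 - 3 * 7.3 / sqrt(6)

168.46


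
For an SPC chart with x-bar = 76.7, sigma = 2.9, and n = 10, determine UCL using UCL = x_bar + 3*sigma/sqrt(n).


UCL = 76.7 + 3 * 2.9 / sqrt(10)

79.45


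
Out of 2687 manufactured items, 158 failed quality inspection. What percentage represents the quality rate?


Formula: Quality Rate = Good Pieces / Total Pieces * 100
Good pieces = 2687 - 158 = 2529
QR = 2529 / 2687 * 100 = 94.1%

94.1%


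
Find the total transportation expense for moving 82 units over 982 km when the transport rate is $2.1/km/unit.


TC = dist * cost * units = 982 * 2.1 * 82 = $169100.40

$169100.40


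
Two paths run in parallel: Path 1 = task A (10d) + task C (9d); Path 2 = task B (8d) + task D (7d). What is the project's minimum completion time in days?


Path 1 = 10 + 9 = 19 days
Path 2 = 8 + 7 = 15 days
Duration = max(19, 15) = 19 days

19 days


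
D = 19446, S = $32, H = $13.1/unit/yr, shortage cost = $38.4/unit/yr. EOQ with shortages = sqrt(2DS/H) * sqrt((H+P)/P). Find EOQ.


Formula: EOQ* = sqrt(2DS/H) * sqrt((H+P)/P)
Base EOQ = sqrt(2*19446*32/13.1) = 308.23 units
Correction = sqrt((13.1+38.4)/38.4) = 1.15808
EOQ* = 308.23 * 1.15808 = 357.0 units

357.0 units


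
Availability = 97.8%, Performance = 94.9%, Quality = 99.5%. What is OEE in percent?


Formula: OEE = Availability * Performance * Quality / 10000
A * P = 97.8% * 94.9% / 100 = 92.81%
OEE = 92.81% * 99.5% / 100 = 92.3%

92.3%


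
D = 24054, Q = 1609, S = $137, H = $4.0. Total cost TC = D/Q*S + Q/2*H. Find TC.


TC = 24054/1609 * 137 + 1609/2 * 4.0

$5266.10


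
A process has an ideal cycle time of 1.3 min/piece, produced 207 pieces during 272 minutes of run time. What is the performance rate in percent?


Formula: Performance = (Ideal CT * Total Count) / Run Time * 100
Ideal output time = 1.3 * 207 = 269.1 min
Performance = 269.1 / 272 * 100 = 98.9%

98.9%


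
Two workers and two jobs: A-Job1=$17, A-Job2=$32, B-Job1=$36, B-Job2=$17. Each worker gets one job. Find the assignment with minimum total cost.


Option 1: A->1 + B->2 = $17 + $17 = $34
Option 2: A->2 + B->1 = $32 + $36 = $68
Min cost = min($34, $68) = $34

$34


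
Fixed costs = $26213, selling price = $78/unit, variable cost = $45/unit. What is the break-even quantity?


Formula: BEQ = Fixed Costs / (Price - Variable Cost)
Contribution margin = $78 - $45 = $33/unit
BEQ = ceil($26213 / $33/unit) = ceil(794.33) = 795 units

795 units


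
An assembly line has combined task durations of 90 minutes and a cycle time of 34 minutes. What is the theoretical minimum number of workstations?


Formula: N_min = ceil(Sum of Task Times / Cycle Time)
N_min = ceil(90 min / 34 min) = ceil(2.6471)
N_min = 3 stations

3


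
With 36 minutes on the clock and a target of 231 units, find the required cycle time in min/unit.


Formula: CT = Available Time / Number of Units
CT = 36 min / 231 units
CT = 0.16 min/unit

0.16 min/unit


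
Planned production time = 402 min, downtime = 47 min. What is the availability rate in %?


Formula: Availability = (Planned Time - Downtime) / Planned Time * 100
Uptime = 402 - 47 = 355 min
Availability = 355 / 402 * 100 = 88.3%

88.3%


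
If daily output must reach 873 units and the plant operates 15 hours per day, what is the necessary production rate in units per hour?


Formula: Production Rate = Daily Demand / Available Hours
Rate = 873 units/day / 15 hours/day
Rate = 58.2 units/hour

58.2 units/hour


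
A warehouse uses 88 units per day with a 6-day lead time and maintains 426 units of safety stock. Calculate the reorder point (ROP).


Formula: ROP = (Daily Demand * Lead Time) + Safety Stock
Demand during lead time = 88 * 6 = 528 units
ROP = 528 + 426 = 954 units

954 units


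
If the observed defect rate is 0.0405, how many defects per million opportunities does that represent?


DPMO = defect_rate * 1000000 = 0.0405 * 1000000

40500


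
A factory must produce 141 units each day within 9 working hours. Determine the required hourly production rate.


Formula: Production Rate = Daily Demand / Available Hours
Rate = 141 units/day / 9 hours/day
Rate = 15.7 units/hour

15.7 units/hour


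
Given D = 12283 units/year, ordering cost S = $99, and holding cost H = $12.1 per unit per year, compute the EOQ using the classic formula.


Formula: EOQ = sqrt(2 * D * S / H)
Numerator: 2 * 12283 * 99 = 2432034
2DS/H = 2432034 / 12.1 = 200994.5
EOQ = sqrt(200994.5) = 448.3 units

448.3 units


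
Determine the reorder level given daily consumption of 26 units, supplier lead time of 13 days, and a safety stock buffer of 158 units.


Formula: ROP = (Daily Demand * Lead Time) + Safety Stock
Demand during lead time = 26 * 13 = 338 units
ROP = 338 + 158 = 496 units

496 units


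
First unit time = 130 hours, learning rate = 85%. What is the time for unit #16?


Formula: T_n = T_1 * (learning_rate)^(log2(n)) where learning_rate = rate/100
Doublings = log2(16) = 4
T_n = 130 * 0.85^4
T_n = 130 * 0.522 = 67.9 hours

67.9 hours


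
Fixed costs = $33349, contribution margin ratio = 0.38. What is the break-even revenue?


Formula: BER = Fixed Costs / Contribution Margin Ratio
BER = $33349 / 0.38
BER = $87760.53 (to the nearest cent)

$87760.53


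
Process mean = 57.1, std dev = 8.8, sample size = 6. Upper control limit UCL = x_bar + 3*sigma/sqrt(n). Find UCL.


UCL = 57.1 + 3 * 8.8 / sqrt(6)

67.88


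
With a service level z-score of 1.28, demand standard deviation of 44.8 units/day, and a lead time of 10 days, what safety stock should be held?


Formula: SS = z * sigma_d * sqrt(LT)
sqrt(LT) = sqrt(10) = 3.1623
SS = 1.28 * 44.8 * 3.1623
SS = 181.3 units

181.3 units


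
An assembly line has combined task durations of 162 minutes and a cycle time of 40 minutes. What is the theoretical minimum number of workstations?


Formula: N_min = ceil(Sum of Task Times / Cycle Time)
N_min = ceil(162 min / 40 min) = ceil(4.05)
N_min = 5 stations

5


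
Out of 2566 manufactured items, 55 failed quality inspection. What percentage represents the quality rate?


Formula: Quality Rate = Good Pieces / Total Pieces * 100
Good pieces = 2566 - 55 = 2511
QR = 2511 / 2566 * 100 = 97.9%

97.9%


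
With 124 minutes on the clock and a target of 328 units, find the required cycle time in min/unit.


Formula: CT = Available Time / Number of Units
CT = 124 min / 328 units
CT = 0.38 min/unit

0.38 min/unit


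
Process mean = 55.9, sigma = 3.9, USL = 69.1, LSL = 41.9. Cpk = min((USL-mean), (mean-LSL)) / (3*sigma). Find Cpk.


Cpu = (69.1 - 55.9) / (3 * 3.9) = 1.13
Cpl = (55.9 - 41.9) / (3 * 3.9) = 1.2
Cpk = min(1.13, 1.2) = 1.13

1.13


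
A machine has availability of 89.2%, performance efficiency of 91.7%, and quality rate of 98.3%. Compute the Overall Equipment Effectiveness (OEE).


Formula: OEE = Availability * Performance * Quality / 10000
A * P = 89.2% * 91.7% / 100 = 81.8%
OEE = 81.8% * 98.3% / 100 = 80.4%

80.4%


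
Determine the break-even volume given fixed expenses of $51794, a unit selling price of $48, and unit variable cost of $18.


Formula: BEQ = Fixed Costs / (Price - Variable Cost)
Contribution margin = $48 - $18 = $30/unit
BEQ = ceil($51794 / $30/unit) = ceil(1726.47) = 1727 units

1727 units


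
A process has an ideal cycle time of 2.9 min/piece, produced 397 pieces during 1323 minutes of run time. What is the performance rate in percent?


Formula: Performance = (Ideal CT * Total Count) / Run Time * 100
Ideal output time = 2.9 * 397 = 1151.3 min
Performance = 1151.3 / 1323 * 100 = 87.0%

87.0%


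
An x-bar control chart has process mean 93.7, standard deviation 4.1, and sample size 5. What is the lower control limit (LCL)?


LCL = 93.7 - 3 * 4.1 / sqrt(5)

88.2


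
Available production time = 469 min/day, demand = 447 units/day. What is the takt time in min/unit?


Formula: Takt Time = Available Production Time / Customer Demand
Takt = 469 min/day / 447 units/day
Takt = 1.05 min/unit

1.05 min/unit


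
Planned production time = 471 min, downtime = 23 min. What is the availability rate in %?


Formula: Availability = (Planned Time - Downtime) / Planned Time * 100
Uptime = 471 - 23 = 448 min
Availability = 448 / 471 * 100 = 95.1%

95.1%


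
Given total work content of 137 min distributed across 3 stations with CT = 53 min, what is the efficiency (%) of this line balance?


Formula: Efficiency = Sum of Task Times / (N_stations * CT) * 100
Total station capacity = 3 stations * 53 min = 159 min
Efficiency = 137 / 159 * 100 = 86.2%

86.2%


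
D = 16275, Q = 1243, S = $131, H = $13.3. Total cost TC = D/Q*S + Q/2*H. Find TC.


TC = 16275/1243 * 131 + 1243/2 * 13.3

$9981.18


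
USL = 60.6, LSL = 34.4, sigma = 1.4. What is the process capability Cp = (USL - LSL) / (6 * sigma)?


Cp = (60.6 - 34.4) / (6 * 1.4)

3.12


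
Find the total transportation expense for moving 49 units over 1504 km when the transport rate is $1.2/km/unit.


TC = dist * cost * units = 1504 * 1.2 * 49 = $88435.20

$88435.20


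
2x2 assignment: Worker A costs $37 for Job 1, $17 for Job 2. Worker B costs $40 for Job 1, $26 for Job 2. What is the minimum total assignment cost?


Option 1: A->1 + B->2 = $37 + $26 = $63
Option 2: A->2 + B->1 = $17 + $40 = $57
Min cost = min($63, $57) = $57

$57


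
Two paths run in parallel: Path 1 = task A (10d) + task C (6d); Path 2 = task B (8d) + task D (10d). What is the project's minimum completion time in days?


Path 1 = 10 + 6 = 16 days
Path 2 = 8 + 10 = 18 days
Duration = max(16, 18) = 18 days

18 days


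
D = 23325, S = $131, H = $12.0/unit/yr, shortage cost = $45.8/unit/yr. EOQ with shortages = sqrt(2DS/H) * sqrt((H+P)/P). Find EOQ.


Formula: EOQ* = sqrt(2DS/H) * sqrt((H+P)/P)
Base EOQ = sqrt(2*23325*131/12.0) = 713.63 units
Correction = sqrt((12.0+45.8)/45.8) = 1.12339
EOQ* = 713.63 * 1.12339 = 801.7 units

801.7 units


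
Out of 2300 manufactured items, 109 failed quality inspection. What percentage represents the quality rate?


Formula: Quality Rate = Good Pieces / Total Pieces * 100
Good pieces = 2300 - 109 = 2191
QR = 2191 / 2300 * 100 = 95.3%

95.3%


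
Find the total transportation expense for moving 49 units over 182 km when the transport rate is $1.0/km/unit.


TC = dist * cost * units = 182 * 1.0 * 49 = $8918.00

$8918.00


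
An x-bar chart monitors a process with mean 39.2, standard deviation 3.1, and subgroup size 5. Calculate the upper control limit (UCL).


UCL = 39.2 + 3 * 3.1 / sqrt(5)

43.36


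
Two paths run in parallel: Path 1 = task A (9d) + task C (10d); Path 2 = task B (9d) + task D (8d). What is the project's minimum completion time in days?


Path 1 = 9 + 10 = 19 days
Path 2 = 9 + 8 = 17 days
Duration = max(19, 17) = 19 days

19 days


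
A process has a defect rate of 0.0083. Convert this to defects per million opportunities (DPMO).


DPMO = defect_rate * 1000000 = 0.0083 * 1000000

8300


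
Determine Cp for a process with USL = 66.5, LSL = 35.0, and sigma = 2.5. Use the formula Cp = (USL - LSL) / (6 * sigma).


Cp = (66.5 - 35.0) / (6 * 2.5)

2.1


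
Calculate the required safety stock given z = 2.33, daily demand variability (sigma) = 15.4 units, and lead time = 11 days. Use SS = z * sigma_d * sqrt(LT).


Formula: SS = z * sigma_d * sqrt(LT)
sqrt(LT) = sqrt(11) = 3.3166
SS = 2.33 * 15.4 * 3.3166
SS = 119.0 units

119.0 units


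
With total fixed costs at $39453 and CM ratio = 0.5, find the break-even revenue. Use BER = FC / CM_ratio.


Formula: BER = Fixed Costs / Contribution Margin Ratio
BER = $39453 / 0.5
BER = $78906.00 (to the nearest cent)

$78906.00


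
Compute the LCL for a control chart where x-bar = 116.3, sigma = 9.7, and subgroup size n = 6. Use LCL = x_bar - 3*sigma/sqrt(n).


LCL = 116.3 - 3 * 9.7 / sqrt(6)

104.42


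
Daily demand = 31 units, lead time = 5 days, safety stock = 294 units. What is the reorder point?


Formula: ROP = (Daily Demand * Lead Time) + Safety Stock
Demand during lead time = 31 * 5 = 155 units
ROP = 155 + 294 = 449 units

449 units


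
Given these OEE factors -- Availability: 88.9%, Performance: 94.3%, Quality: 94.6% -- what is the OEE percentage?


Formula: OEE = Availability * Performance * Quality / 10000
A * P = 88.9% * 94.3% / 100 = 83.83%
OEE = 83.83% * 94.6% / 100 = 79.3%

79.3%


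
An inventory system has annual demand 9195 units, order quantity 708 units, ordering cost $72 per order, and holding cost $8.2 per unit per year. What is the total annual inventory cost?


TC = 9195/708 * 72 + 708/2 * 8.2

$3837.88


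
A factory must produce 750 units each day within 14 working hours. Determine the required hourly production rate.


Formula: Production Rate = Daily Demand / Available Hours
Rate = 750 units/day / 14 hours/day
Rate = 53.6 units/hour

53.6 units/hour


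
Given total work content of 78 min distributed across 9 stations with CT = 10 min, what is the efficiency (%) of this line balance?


Formula: Efficiency = Sum of Task Times / (N_stations * CT) * 100
Total station capacity = 9 stations * 10 min = 90 min
Efficiency = 78 / 90 * 100 = 86.7%

86.7%


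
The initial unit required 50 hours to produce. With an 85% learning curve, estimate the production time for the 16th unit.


Formula: T_n = T_1 * (learning_rate)^(log2(n)) where learning_rate = rate/100
Doublings = log2(16) = 4
T_n = 50 * 0.85^4
T_n = 50 * 0.522 = 26.1 hours

26.1 hours


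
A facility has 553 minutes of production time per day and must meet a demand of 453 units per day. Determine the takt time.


Formula: Takt Time = Available Production Time / Customer Demand
Takt = 553 min/day / 453 units/day
Takt = 1.22 min/unit

1.22 min/unit


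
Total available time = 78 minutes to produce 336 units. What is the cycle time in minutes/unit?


Formula: CT = Available Time / Number of Units
CT = 78 min / 336 units
CT = 0.23 min/unit

0.23 min/unit


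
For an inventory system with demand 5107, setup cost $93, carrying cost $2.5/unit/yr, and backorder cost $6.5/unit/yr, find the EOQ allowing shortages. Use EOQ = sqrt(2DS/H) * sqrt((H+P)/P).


Formula: EOQ* = sqrt(2DS/H) * sqrt((H+P)/P)
Base EOQ = sqrt(2*5107*93/2.5) = 616.41 units
Correction = sqrt((2.5+6.5)/6.5) = 1.1767
EOQ* = 616.41 * 1.1767 = 725.3 units

725.3 units


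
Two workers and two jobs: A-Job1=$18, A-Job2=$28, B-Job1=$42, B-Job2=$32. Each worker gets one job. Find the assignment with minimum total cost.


Option 1: A->1 + B->2 = $18 + $32 = $50
Option 2: A->2 + B->1 = $28 + $42 = $70
Min cost = min($50, $70) = $50

$50


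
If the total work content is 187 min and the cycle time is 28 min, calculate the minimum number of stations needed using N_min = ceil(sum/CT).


Formula: N_min = ceil(Sum of Task Times / Cycle Time)
N_min = ceil(187 min / 28 min) = ceil(6.6786)
N_min = 7 stations

7


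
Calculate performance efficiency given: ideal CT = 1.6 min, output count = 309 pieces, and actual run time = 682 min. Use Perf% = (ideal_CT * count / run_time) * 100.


Formula: Performance = (Ideal CT * Total Count) / Run Time * 100
Ideal output time = 1.6 * 309 = 494.4 min
Performance = 494.4 / 682 * 100 = 72.5%

72.5%


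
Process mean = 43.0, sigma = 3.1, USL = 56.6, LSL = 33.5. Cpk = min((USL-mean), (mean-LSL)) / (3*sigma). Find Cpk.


Cpu = (56.6 - 43.0) / (3 * 3.1) = 1.46
Cpl = (43.0 - 33.5) / (3 * 3.1) = 1.02
Cpk = min(1.46, 1.02) = 1.02

1.02


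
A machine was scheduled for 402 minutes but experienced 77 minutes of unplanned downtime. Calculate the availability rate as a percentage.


Formula: Availability = (Planned Time - Downtime) / Planned Time * 100
Uptime = 402 - 77 = 325 min
Availability = 325 / 402 * 100 = 80.8%

80.8%


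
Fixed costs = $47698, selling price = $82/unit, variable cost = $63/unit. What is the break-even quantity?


Formula: BEQ = Fixed Costs / (Price - Variable Cost)
Contribution margin = $82 - $63 = $19/unit
BEQ = ceil($47698 / $19/unit) = ceil(2510.42) = 2511 units

2511 units


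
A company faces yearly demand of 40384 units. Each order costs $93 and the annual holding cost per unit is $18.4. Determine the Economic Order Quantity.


Formula: EOQ = sqrt(2 * D * S / H)
Numerator: 2 * 40384 * 93 = 7511424
2DS/H = 7511424 / 18.4 = 408229.6
EOQ = sqrt(408229.6) = 638.9 units

638.9 units


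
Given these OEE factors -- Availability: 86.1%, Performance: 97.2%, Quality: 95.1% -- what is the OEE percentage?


Formula: OEE = Availability * Performance * Quality / 10000
A * P = 86.1% * 97.2% / 100 = 83.69%
OEE = 83.69% * 95.1% / 100 = 79.6%

79.6%


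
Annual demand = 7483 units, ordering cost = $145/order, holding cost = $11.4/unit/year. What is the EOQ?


Formula: EOQ = sqrt(2 * D * S / H)
Numerator: 2 * 7483 * 145 = 2170070
2DS/H = 2170070 / 11.4 = 190357.0
EOQ = sqrt(190357.0) = 436.3 units

436.3 units


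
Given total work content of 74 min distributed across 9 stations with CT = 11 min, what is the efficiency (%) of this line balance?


Formula: Efficiency = Sum of Task Times / (N_stations * CT) * 100
Total station capacity = 9 stations * 11 min = 99 min
Efficiency = 74 / 99 * 100 = 74.7%

74.7%


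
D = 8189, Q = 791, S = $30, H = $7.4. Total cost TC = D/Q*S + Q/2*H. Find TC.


TC = 8189/791 * 30 + 791/2 * 7.4

$3237.28


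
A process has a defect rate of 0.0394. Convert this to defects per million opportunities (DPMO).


DPMO = defect_rate * 1000000 = 0.0394 * 1000000

39400


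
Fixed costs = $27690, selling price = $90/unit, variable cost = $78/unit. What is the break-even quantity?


Formula: BEQ = Fixed Costs / (Price - Variable Cost)
Contribution margin = $90 - $78 = $12/unit
BEQ = ceil($27690 / $12/unit) = ceil(2307.5) = 2308 units

2308 units


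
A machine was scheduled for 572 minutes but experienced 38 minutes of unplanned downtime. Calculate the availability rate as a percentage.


Formula: Availability = (Planned Time - Downtime) / Planned Time * 100
Uptime = 572 - 38 = 534 min
Availability = 534 / 572 * 100 = 93.4%

93.4%


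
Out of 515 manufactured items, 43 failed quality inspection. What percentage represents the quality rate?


Formula: Quality Rate = Good Pieces / Total Pieces * 100
Good pieces = 515 - 43 = 472
QR = 472 / 515 * 100 = 91.7%

91.7%


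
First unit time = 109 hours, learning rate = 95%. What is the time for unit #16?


Formula: T_n = T_1 * (learning_rate)^(log2(n)) where learning_rate = rate/100
Doublings = log2(16) = 4
T_n = 109 * 0.95^4
T_n = 109 * 0.8145 = 88.8 hours

88.8 hours


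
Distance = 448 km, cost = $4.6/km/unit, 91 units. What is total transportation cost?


TC = dist * cost * units = 448 * 4.6 * 91 = $187532.80

$187532.80


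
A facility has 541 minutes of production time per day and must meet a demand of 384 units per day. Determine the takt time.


Formula: Takt Time = Available Production Time / Customer Demand
Takt = 541 min/day / 384 units/day
Takt = 1.41 min/unit

1.41 min/unit


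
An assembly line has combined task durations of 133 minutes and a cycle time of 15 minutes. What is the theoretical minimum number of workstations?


Formula: N_min = ceil(Sum of Task Times / Cycle Time)
N_min = ceil(133 min / 15 min) = ceil(8.8667)
N_min = 9 stations

9


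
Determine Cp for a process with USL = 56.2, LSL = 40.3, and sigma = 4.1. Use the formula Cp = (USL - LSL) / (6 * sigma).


Cp = (56.2 - 40.3) / (6 * 4.1)

0.65


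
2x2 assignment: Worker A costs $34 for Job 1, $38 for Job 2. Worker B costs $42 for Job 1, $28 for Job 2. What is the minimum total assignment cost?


Option 1: A->1 + B->2 = $34 + $28 = $62
Option 2: A->2 + B->1 = $38 + $42 = $80
Min cost = min($62, $80) = $62

$62


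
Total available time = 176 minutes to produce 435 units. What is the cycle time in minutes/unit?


Formula: CT = Available Time / Number of Units
CT = 176 min / 435 units
CT = 0.4 min/unit

0.4 min/unit


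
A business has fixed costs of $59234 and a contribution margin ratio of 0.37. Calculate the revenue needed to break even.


Formula: BER = Fixed Costs / Contribution Margin Ratio
BER = $59234 / 0.37
BER = $160091.89 (to the nearest cent)

$160091.89


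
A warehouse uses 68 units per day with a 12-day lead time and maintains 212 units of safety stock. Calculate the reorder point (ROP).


Formula: ROP = (Daily Demand * Lead Time) + Safety Stock
Demand during lead time = 68 * 12 = 816 units
ROP = 816 + 212 = 1028 units

1028 units


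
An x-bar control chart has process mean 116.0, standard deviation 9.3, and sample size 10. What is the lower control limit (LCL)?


LCL = 116.0 - 3 * 9.3 / sqrt(10)

107.18


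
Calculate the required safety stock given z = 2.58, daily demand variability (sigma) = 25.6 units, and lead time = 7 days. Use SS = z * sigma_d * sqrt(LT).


Formula: SS = z * sigma_d * sqrt(LT)
sqrt(LT) = sqrt(7) = 2.6458
SS = 2.58 * 25.6 * 2.6458
SS = 174.7 units

174.7 units


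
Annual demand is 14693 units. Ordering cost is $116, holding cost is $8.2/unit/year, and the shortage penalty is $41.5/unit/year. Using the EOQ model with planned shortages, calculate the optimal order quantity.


Formula: EOQ* = sqrt(2DS/H) * sqrt((H+P)/P)
Base EOQ = sqrt(2*14693*116/8.2) = 644.75 units
Correction = sqrt((8.2+41.5)/41.5) = 1.09434
EOQ* = 644.75 * 1.09434 = 705.6 units

705.6 units


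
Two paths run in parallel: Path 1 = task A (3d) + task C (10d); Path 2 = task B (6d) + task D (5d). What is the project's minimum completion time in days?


Path 1 = 3 + 10 = 13 days
Path 2 = 6 + 5 = 11 days
Duration = max(13, 11) = 13 days

13 days


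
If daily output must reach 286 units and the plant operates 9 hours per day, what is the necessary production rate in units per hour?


Formula: Production Rate = Daily Demand / Available Hours
Rate = 286 units/day / 9 hours/day
Rate = 31.8 units/hour

31.8 units/hour


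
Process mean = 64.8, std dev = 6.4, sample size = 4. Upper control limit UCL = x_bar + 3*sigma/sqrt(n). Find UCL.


UCL = 64.8 + 3 * 6.4 / sqrt(4)

74.4


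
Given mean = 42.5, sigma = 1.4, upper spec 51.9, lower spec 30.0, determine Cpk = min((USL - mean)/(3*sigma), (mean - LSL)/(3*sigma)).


Cpu = (51.9 - 42.5) / (3 * 1.4) = 2.24
Cpl = (42.5 - 30.0) / (3 * 1.4) = 2.98
Cpk = min(2.24, 2.98) = 2.24

2.24


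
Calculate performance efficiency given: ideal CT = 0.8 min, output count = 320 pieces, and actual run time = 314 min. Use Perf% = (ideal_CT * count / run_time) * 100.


Formula: Performance = (Ideal CT * Total Count) / Run Time * 100
Ideal output time = 0.8 * 320 = 256.0 min
Performance = 256.0 / 314 * 100 = 81.5%

81.5%


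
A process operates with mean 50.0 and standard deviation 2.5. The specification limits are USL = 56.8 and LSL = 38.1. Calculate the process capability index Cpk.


Cpu = (56.8 - 50.0) / (3 * 2.5) = 0.91
Cpl = (50.0 - 38.1) / (3 * 2.5) = 1.59
Cpk = min(0.91, 1.59) = 0.91

0.91


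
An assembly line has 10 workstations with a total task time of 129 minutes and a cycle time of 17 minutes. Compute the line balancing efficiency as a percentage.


Formula: Efficiency = Sum of Task Times / (N_stations * CT) * 100
Total station capacity = 10 stations * 17 min = 170 min
Efficiency = 129 / 170 * 100 = 75.9%

75.9%


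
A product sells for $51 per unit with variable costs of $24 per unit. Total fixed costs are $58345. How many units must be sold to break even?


Formula: BEQ = Fixed Costs / (Price - Variable Cost)
Contribution margin = $51 - $24 = $27/unit
BEQ = ceil($58345 / $27/unit) = ceil(2160.93) = 2161 units

2161 units


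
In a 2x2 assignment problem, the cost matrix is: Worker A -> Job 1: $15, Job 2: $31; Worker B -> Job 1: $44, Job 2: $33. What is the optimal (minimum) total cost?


Option 1: A->1 + B->2 = $15 + $33 = $48
Option 2: A->2 + B->1 = $31 + $44 = $75
Min cost = min($48, $75) = $48

$48


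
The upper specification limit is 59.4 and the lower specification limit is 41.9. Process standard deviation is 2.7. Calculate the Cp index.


Cp = (59.4 - 41.9) / (6 * 2.7)

1.08


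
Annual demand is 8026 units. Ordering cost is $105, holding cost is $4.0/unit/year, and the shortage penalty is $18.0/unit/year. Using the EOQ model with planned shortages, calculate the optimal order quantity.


Formula: EOQ* = sqrt(2DS/H) * sqrt((H+P)/P)
Base EOQ = sqrt(2*8026*105/4.0) = 649.13 units
Correction = sqrt((4.0+18.0)/18.0) = 1.10554
EOQ* = 649.13 * 1.10554 = 717.6 units

717.6 units


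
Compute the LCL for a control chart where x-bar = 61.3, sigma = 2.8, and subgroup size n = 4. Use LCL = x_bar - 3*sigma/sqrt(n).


LCL = 61.3 - 3 * 2.8 / sqrt(4)

57.1


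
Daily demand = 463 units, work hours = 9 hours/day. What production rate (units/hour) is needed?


Formula: Production Rate = Daily Demand / Available Hours
Rate = 463 units/day / 9 hours/day
Rate = 51.4 units/hour

51.4 units/hour


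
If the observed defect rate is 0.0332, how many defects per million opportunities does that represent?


DPMO = defect_rate * 1000000 = 0.0332 * 1000000

33200


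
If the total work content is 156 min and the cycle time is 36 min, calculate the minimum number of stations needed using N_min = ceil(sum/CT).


Formula: N_min = ceil(Sum of Task Times / Cycle Time)
N_min = ceil(156 min / 36 min) = ceil(4.3333)
N_min = 5 stations

5


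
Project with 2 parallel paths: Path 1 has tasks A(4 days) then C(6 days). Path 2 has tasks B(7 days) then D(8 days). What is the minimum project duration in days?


Path 1 = 4 + 6 = 10 days
Path 2 = 7 + 8 = 15 days
Duration = max(10, 15) = 15 days

15 days


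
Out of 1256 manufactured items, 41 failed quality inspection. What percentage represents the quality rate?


Formula: Quality Rate = Good Pieces / Total Pieces * 100
Good pieces = 1256 - 41 = 1215
QR = 1215 / 1256 * 100 = 96.7%

96.7%


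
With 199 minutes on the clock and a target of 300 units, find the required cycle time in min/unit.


Formula: CT = Available Time / Number of Units
CT = 199 min / 300 units
CT = 0.66 min/unit

0.66 min/unit


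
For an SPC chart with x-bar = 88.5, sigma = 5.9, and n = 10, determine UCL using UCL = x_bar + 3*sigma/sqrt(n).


UCL = 88.5 + 3 * 5.9 / sqrt(10)

94.1


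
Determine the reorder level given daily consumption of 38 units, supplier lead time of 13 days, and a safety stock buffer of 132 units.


Formula: ROP = (Daily Demand * Lead Time) + Safety Stock
Demand during lead time = 38 * 13 = 494 units
ROP = 494 + 132 = 626 units

626 units


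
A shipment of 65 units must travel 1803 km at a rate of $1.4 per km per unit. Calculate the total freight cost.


TC = dist * cost * units = 1803 * 1.4 * 65 = $164073.00

$164073.00
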